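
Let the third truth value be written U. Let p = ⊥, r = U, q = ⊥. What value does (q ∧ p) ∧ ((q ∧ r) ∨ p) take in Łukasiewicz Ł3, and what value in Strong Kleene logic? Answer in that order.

⊥; ⊥

In Łukasiewicz Ł3: q ∧ p = ⊥ ∧ ⊥ = ⊥
q ∧ r = ⊥ ∧ U = ⊥
(q ∧ r) ∨ p = ⊥ ∨ ⊥ = ⊥
(q ∧ p) ∧ ((q ∧ r) ∨ p) = ⊥ ∧ ⊥ = ⊥
In Strong Kleene logic: q ∧ p = ⊥ ∧ ⊥ = ⊥
q ∧ r = ⊥ ∧ U = ⊥
(q ∧ r) ∨ p = ⊥ ∨ ⊥ = ⊥
(q ∧ p) ∧ ((q ∧ r) ∨ p) = ⊥ ∧ ⊥ = ⊥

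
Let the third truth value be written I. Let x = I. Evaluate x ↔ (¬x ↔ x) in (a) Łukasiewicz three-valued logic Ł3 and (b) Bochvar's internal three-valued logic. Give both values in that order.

In Łukasiewicz three-valued logic Ł3: ¬x = ¬I = I
¬x ↔ x = I ↔ I = 1  [1 − |½−½|]
x ↔ (¬x ↔ x) = I ↔ 1 = I
In Bochvar's internal three-valued logic: ¬x = ¬I = I
¬x ↔ x = I ↔ I = I
x ↔ (¬x ↔ x) = I ↔ I = I

I; I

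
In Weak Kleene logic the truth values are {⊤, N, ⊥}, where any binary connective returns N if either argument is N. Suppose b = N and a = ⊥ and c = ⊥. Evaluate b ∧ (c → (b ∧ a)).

b ∧ a = N ∧ ⊥ = N
c → (b ∧ a) = ⊥ → N = N
b ∧ (c → (b ∧ a)) = N ∧ N = N

N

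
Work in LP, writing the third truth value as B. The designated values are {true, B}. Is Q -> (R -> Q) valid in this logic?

Every assignment of Q, R over {true, B, false} gives a value in {true, B}.
In particular, with Q=B, R=B: Q -> (R -> Q) = B.

Yes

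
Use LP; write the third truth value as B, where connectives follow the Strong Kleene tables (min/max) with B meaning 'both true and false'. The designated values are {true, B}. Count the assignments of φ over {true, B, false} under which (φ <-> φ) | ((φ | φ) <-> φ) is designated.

3

φ=true: true ✓
φ=B: B ✓
φ=false: true ✓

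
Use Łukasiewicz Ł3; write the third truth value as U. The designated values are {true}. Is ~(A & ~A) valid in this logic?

No

Countermodel: A=U gives U, which is not designated.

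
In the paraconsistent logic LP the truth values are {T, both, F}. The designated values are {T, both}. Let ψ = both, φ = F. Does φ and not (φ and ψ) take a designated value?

φ and ψ = F and both = F
not (φ and ψ) = not F = T
φ and not (φ and ψ) = F and T = F
F ∉ {T, both}.

No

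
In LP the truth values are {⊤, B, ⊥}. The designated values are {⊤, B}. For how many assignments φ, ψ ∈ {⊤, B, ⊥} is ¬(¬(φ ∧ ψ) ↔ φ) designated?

Of the 9 assignments, 8 give a value in {⊤, B}.

8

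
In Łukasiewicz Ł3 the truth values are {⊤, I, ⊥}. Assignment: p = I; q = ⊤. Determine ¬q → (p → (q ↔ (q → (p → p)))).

⊤

¬q = ¬⊤ = ⊥
p → p = I → I = ⊤  [min(1, 1−½+½)]
q → (p → p) = ⊤ → ⊤ = ⊤
q ↔ (q → (p → p)) = ⊤ ↔ ⊤ = ⊤
p → (q ↔ (q → (p → p))) = I → ⊤ = ⊤
¬q → (p → (q ↔ (q → (p → p)))) = ⊥ → ⊤ = ⊤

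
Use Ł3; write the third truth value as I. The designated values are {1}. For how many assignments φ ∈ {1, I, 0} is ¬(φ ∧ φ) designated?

φ=1: 0 ·
φ=I: I ·
φ=0: 1 ✓

1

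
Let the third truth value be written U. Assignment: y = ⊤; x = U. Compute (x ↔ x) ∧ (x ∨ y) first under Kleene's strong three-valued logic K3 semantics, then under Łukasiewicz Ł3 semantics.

U; ⊤

In Kleene's strong three-valued logic K3: x ↔ x = U ↔ U = U
x ∨ y = U ∨ ⊤ = ⊤
(x ↔ x) ∧ (x ∨ y) = U ∧ ⊤ = U
In Łukasiewicz Ł3: x ↔ x = U ↔ U = ⊤  [1 − |½−½|]
x ∨ y = U ∨ ⊤ = ⊤
(x ↔ x) ∧ (x ∨ y) = ⊤ ∧ ⊤ = ⊤
They differ because Kleene's strong three-valued logic K3 and Łukasiewicz Ł3 treat U differently under implication.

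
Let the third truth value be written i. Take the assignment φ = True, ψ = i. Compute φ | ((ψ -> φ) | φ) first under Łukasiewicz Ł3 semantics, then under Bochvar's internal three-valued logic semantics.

In Łukasiewicz Ł3: ψ -> φ = i -> True = True
(ψ -> φ) | φ = True | True = True
φ | ((ψ -> φ) | φ) = True | True = True
In Bochvar's internal three-valued logic: ψ -> φ = i -> True = i
(ψ -> φ) | φ = i | True = i
φ | ((ψ -> φ) | φ) = True | i = i
They differ because Łukasiewicz Ł3 and Bochvar's internal three-valued logic treat i differently under the binary connectives.

True; i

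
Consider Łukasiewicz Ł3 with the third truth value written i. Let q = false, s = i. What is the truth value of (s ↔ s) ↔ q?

false

s ↔ s = i ↔ i = true  [1 − |½−½|]
(s ↔ s) ↔ q = true ↔ false = false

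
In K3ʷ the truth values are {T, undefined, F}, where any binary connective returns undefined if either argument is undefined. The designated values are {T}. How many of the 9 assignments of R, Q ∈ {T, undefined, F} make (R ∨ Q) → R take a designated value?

Designated under: (R=T, Q=T); (R=T, Q=F); (R=F, Q=F).

3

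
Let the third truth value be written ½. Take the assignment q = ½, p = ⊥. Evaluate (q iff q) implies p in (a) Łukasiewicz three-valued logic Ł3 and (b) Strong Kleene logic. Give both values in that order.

In Łukasiewicz three-valued logic Ł3: q iff q = ½ iff ½ = ⊤  [1 − |½−½|]
(q iff q) implies p = ⊤ implies ⊥ = ⊥
In Strong Kleene logic: q iff q = ½ iff ½ = ½
(q iff q) implies p = ½ implies ⊥ = ½  [not ½ or ⊥]
They differ because Łukasiewicz three-valued logic Ł3 and Strong Kleene logic treat ½ differently under implication.

⊥; ½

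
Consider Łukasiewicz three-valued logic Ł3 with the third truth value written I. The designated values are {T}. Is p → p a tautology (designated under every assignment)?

Yes

Every assignment of p over {T, I, F} gives a value in {T}.
In particular, with p=I: p → p = T.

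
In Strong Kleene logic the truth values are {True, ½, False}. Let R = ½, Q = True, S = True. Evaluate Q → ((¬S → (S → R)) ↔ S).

True

¬S = ¬True = False
S → R = True → ½ = ½  [¬True ∨ ½]
¬S → (S → R) = False → ½ = True
(¬S → (S → R)) ↔ S = True ↔ True = True
Q → ((¬S → (S → R)) ↔ S) = True → True = True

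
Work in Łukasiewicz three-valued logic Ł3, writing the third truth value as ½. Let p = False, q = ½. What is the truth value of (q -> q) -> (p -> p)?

True

q -> q = ½ -> ½ = True  [min(1, 1−½+½)]
p -> p = False -> False = True
(q -> q) -> (p -> p) = True -> True = True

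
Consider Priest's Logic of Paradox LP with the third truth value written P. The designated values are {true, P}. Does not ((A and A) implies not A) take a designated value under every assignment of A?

Countermodel: A=false gives false, which is not designated.

No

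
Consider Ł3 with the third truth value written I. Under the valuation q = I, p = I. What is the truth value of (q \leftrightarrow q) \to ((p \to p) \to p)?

q \leftrightarrow q = I \leftrightarrow I = ⊤  [1 − |½−½|]
p \to p = I \to I = ⊤
(p \to p) \to p = ⊤ \to I = I
(q \leftrightarrow q) \to ((p \to p) \to p) = ⊤ \to I = I

I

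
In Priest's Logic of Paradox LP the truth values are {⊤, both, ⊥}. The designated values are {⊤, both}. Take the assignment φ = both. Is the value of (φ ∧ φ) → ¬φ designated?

Yes

φ ∧ φ = both ∧ both = both
¬φ = ¬both = both
(φ ∧ φ) → ¬φ = both → both = both
both ∈ {⊤, both}.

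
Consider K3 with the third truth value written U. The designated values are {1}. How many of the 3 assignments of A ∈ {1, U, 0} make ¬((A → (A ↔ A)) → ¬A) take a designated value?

1

A=1: 1 ✓
A=U: U ·
A=0: 0 ·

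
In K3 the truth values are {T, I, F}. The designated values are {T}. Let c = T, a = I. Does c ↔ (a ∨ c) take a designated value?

a ∨ c = I ∨ T = T
c ↔ (a ∨ c) = T ↔ T = T
T ∈ {T}.

Yes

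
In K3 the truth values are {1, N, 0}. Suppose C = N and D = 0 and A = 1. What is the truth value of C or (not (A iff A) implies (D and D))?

1

A iff A = 1 iff 1 = 1
not (A iff A) = not 1 = 0
D and D = 0 and 0 = 0
not (A iff A) implies (D and D) = 0 implies 0 = 1
C or (not (A iff A) implies (D and D)) = N or 1 = 1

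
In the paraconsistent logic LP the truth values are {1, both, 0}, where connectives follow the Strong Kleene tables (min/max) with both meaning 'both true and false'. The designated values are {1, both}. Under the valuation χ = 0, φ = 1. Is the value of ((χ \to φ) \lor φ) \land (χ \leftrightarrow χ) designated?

χ \to φ = 0 \to 1 = 1
(χ \to φ) \lor φ = 1 \lor 1 = 1
χ \leftrightarrow χ = 0 \leftrightarrow 0 = 1
((χ \to φ) \lor φ) \land (χ \leftrightarrow χ) = 1 \land 1 = 1
1 ∈ {1, both}.

Yes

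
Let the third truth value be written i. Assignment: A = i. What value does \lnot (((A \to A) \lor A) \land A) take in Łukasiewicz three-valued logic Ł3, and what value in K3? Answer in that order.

i; i

In Łukasiewicz three-valued logic Ł3: A \to A = i \to i = ⊤
(A \to A) \lor A = ⊤ \lor i = ⊤
((A \to A) \lor A) \land A = ⊤ \land i = i
\lnot (((A \to A) \lor A) \land A) = \lnot i = i
In K3: A \to A = i \to i = i  [\lnot i \lor i]
(A \to A) \lor A = i \lor i = i
((A \to A) \lor A) \land A = i \land i = i
\lnot (((A \to A) \lor A) \land A) = \lnot i = i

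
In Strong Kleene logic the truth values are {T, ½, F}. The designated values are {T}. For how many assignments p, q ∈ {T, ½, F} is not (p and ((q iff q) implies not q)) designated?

5

Of the 9 assignments, 5 give a value in {T}.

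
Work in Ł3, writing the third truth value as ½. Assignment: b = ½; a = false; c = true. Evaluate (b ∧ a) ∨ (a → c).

b ∧ a = ½ ∧ false = false
a → c = false → true = true
(b ∧ a) ∨ (a → c) = false ∨ true = true

true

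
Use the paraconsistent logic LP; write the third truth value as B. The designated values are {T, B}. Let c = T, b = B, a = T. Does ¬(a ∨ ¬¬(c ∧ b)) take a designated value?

c ∧ b = T ∧ B = B
¬(c ∧ b) = ¬B = B
¬¬(c ∧ b) = ¬B = B
a ∨ ¬¬(c ∧ b) = T ∨ B = T
¬(a ∨ ¬¬(c ∧ b)) = ¬T = F
F ∉ {T, B}.

No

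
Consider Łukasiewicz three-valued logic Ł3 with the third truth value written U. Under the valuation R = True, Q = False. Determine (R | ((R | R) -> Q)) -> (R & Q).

False

R | R = True | True = True
(R | R) -> Q = True -> False = False
R | ((R | R) -> Q) = True | False = True
R & Q = True & False = False
(R | ((R | R) -> Q)) -> (R & Q) = True -> False = False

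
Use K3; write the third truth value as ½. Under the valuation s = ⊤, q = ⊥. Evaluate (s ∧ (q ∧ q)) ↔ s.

q ∧ q = ⊥ ∧ ⊥ = ⊥
s ∧ (q ∧ q) = ⊤ ∧ ⊥ = ⊥
(s ∧ (q ∧ q)) ↔ s = ⊥ ↔ ⊤ = ⊥

⊥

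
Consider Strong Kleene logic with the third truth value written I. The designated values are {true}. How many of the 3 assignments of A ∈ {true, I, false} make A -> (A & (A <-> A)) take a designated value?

2

A=true: true ✓
A=I: I ·
A=false: true ✓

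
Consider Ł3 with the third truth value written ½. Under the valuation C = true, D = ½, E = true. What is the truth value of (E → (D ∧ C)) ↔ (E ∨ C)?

D ∧ C = ½ ∧ true = ½
E → (D ∧ C) = true → ½ = ½  [min(1, 1−1+½)]
E ∨ C = true ∨ true = true
(E → (D ∧ C)) ↔ (E ∨ C) = ½ ↔ true = ½

½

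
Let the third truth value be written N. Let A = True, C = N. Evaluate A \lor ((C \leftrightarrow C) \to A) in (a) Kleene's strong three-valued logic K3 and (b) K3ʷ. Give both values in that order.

In Kleene's strong three-valued logic K3: C \leftrightarrow C = N \leftrightarrow N = N
(C \leftrightarrow C) \to A = N \to True = True  [\lnot N \lor True]
A \lor ((C \leftrightarrow C) \to A) = True \lor True = True
In K3ʷ: C \leftrightarrow C = N \leftrightarrow N = N
(C \leftrightarrow C) \to A = N \to True = N
A \lor ((C \leftrightarrow C) \to A) = True \lor N = N
They differ because Kleene's strong three-valued logic K3 and K3ʷ treat N differently under the binary connectives.

True; N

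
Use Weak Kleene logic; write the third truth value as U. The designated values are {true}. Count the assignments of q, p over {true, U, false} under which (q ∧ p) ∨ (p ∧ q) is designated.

1

Designated under: (q=true, p=true).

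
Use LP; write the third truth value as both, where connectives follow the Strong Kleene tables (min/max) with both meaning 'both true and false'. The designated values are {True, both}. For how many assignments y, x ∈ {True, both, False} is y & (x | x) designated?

4

Designated under: (y=True, x=True); (y=True, x=both); (y=both, x=True); (y=both, x=both).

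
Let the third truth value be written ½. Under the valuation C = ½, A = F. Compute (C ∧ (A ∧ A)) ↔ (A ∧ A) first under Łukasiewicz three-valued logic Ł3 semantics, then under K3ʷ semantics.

In Łukasiewicz three-valued logic Ł3: A ∧ A = F ∧ F = F
C ∧ (A ∧ A) = ½ ∧ F = F
A ∧ A = F ∧ F = F
(C ∧ (A ∧ A)) ↔ (A ∧ A) = F ↔ F = T
In K3ʷ: A ∧ A = F ∧ F = F
C ∧ (A ∧ A) = ½ ∧ F = ½
A ∧ A = F ∧ F = F
(C ∧ (A ∧ A)) ↔ (A ∧ A) = ½ ↔ F = ½
They differ because Łukasiewicz three-valued logic Ł3 and K3ʷ treat ½ differently under the binary connectives.

T; ½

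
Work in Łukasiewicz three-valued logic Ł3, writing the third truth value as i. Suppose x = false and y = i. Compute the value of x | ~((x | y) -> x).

i

x | y = false | i = i
(x | y) -> x = i -> false = i  [min(1, 1−½+0)]
~((x | y) -> x) = ~i = i
x | ~((x | y) -> x) = false | i = i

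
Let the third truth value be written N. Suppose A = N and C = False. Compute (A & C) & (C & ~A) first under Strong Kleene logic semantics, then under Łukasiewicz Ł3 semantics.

In Strong Kleene logic: A & C = N & False = False
~A = ~N = N
C & ~A = False & N = False
(A & C) & (C & ~A) = False & False = False
In Łukasiewicz Ł3: A & C = N & False = False
~A = ~N = N
C & ~A = False & N = False
(A & C) & (C & ~A) = False & False = False

False; False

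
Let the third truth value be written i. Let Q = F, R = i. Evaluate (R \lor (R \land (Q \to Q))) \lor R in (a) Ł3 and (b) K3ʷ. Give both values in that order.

In Ł3: Q \to Q = F \to F = T
R \land (Q \to Q) = i \land T = i
R \lor (R \land (Q \to Q)) = i \lor i = i
(R \lor (R \land (Q \to Q))) \lor R = i \lor i = i
In K3ʷ: Q \to Q = F \to F = T
R \land (Q \to Q) = i \land T = i
R \lor (R \land (Q \to Q)) = i \lor i = i
(R \lor (R \land (Q \to Q))) \lor R = i \lor i = i

i; i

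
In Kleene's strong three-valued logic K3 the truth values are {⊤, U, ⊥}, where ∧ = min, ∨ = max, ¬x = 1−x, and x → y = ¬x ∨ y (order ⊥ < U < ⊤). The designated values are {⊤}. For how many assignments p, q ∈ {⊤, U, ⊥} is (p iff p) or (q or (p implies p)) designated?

Of the 9 assignments, 7 give a value in {⊤}.

7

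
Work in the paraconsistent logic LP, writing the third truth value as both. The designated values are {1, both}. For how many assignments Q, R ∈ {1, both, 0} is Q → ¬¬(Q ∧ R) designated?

8

Of the 9 assignments, 8 give a value in {1, both}.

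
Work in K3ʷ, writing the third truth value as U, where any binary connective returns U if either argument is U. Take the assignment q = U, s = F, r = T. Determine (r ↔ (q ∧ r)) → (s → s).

q ∧ r = U ∧ T = U
r ↔ (q ∧ r) = T ↔ U = U
s → s = F → F = T
(r ↔ (q ∧ r)) → (s → s) = U → T = U  [any arg is the third value ⇒ result is the third value]

U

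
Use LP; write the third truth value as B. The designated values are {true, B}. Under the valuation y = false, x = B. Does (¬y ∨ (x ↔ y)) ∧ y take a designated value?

No

¬y = ¬false = true
x ↔ y = B ↔ false = B
¬y ∨ (x ↔ y) = true ∨ B = true
(¬y ∨ (x ↔ y)) ∧ y = true ∧ false = false
false ∉ {true, B}.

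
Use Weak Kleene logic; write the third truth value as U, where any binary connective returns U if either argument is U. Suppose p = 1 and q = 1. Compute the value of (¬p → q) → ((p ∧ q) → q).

1

¬p = ¬1 = 0
¬p → q = 0 → 1 = 1
p ∧ q = 1 ∧ 1 = 1
(p ∧ q) → q = 1 → 1 = 1
(¬p → q) → ((p ∧ q) → q) = 1 → 1 = 1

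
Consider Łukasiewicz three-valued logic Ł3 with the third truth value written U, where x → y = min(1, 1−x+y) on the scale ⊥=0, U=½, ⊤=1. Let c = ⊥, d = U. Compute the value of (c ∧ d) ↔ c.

c ∧ d = ⊥ ∧ U = ⊥
(c ∧ d) ↔ c = ⊥ ↔ ⊥ = ⊤

⊤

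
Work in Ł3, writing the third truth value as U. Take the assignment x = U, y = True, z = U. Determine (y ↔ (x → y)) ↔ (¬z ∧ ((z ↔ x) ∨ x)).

x → y = U → True = True
y ↔ (x → y) = True ↔ True = True
¬z = ¬U = U
z ↔ x = U ↔ U = True
(z ↔ x) ∨ x = True ∨ U = True
¬z ∧ ((z ↔ x) ∨ x) = U ∧ True = U
(y ↔ (x → y)) ↔ (¬z ∧ ((z ↔ x) ∨ x)) = True ↔ U = U

U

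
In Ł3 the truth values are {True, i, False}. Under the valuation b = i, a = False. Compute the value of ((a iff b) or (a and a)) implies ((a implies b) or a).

a iff b = False iff i = i
a and a = False and False = False
(a iff b) or (a and a) = i or False = i
a implies b = False implies i = True
(a implies b) or a = True or False = True
((a iff b) or (a and a)) implies ((a implies b) or a) = i implies True = True

True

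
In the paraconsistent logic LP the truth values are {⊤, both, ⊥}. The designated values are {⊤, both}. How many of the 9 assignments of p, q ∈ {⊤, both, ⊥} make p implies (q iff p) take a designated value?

8

Of the 9 assignments, 8 give a value in {⊤, both}.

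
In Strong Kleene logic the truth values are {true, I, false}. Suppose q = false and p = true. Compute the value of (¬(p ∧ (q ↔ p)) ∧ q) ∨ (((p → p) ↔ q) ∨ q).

false

q ↔ p = false ↔ true = false
p ∧ (q ↔ p) = true ∧ false = false
¬(p ∧ (q ↔ p)) = ¬false = true
¬(p ∧ (q ↔ p)) ∧ q = true ∧ false = false
p → p = true → true = true
(p → p) ↔ q = true ↔ false = false
((p → p) ↔ q) ∨ q = false ∨ false = false
(¬(p ∧ (q ↔ p)) ∧ q) ∨ (((p → p) ↔ q) ∨ q) = false ∨ false = false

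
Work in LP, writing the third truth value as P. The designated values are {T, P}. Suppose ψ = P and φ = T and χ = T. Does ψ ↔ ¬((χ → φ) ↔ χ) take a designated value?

Yes

χ → φ = T → T = T
(χ → φ) ↔ χ = T ↔ T = T
¬((χ → φ) ↔ χ) = ¬T = F
ψ ↔ ¬((χ → φ) ↔ χ) = P ↔ F = P
P ∈ {T, P}.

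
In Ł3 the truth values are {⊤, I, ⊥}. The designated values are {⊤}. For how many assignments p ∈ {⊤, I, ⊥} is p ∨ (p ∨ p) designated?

1

p=⊤: ⊤ ✓
p=I: I ·
p=⊥: ⊥ ·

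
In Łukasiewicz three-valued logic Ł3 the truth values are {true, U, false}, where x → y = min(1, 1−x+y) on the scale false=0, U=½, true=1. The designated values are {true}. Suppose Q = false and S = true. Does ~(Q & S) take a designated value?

Q & S = false & true = false
~(Q & S) = ~false = true
true ∈ {true}.

Yes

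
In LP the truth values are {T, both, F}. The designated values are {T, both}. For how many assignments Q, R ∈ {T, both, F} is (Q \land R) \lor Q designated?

6

Of the 9 assignments, 6 give a value in {T, both}.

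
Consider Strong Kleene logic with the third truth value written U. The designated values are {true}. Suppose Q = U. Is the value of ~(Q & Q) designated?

Q & Q = U & U = U
~(Q & Q) = ~U = U
U ∉ {true}.

No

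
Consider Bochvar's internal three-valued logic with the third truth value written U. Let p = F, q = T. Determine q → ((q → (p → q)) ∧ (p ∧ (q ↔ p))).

F

p → q = F → T = T
q → (p → q) = T → T = T
q ↔ p = T ↔ F = F
p ∧ (q ↔ p) = F ∧ F = F
(q → (p → q)) ∧ (p ∧ (q ↔ p)) = T ∧ F = F
q → ((q → (p → q)) ∧ (p ∧ (q ↔ p))) = T → F = F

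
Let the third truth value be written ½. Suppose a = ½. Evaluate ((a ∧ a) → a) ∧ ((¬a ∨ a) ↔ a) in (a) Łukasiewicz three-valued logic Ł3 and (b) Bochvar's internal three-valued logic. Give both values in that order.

T; ½

In Łukasiewicz three-valued logic Ł3: a ∧ a = ½ ∧ ½ = ½
(a ∧ a) → a = ½ → ½ = T  [min(1, 1−½+½)]
¬a = ¬½ = ½
¬a ∨ a = ½ ∨ ½ = ½
(¬a ∨ a) ↔ a = ½ ↔ ½ = T
((a ∧ a) → a) ∧ ((¬a ∨ a) ↔ a) = T ∧ T = T
In Bochvar's internal three-valued logic: a ∧ a = ½ ∧ ½ = ½
(a ∧ a) → a = ½ → ½ = ½  [any arg is the third value ⇒ result is the third value]
¬a = ¬½ = ½
¬a ∨ a = ½ ∨ ½ = ½
(¬a ∨ a) ↔ a = ½ ↔ ½ = ½
((a ∧ a) → a) ∧ ((¬a ∨ a) ↔ a) = ½ ∧ ½ = ½
They differ because Łukasiewicz three-valued logic Ł3 and Bochvar's internal three-valued logic treat ½ differently under the binary connectives.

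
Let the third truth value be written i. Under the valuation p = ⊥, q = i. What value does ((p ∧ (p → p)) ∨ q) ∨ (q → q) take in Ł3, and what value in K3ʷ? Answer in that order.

In Ł3: p → p = ⊥ → ⊥ = ⊤
p ∧ (p → p) = ⊥ ∧ ⊤ = ⊥
(p ∧ (p → p)) ∨ q = ⊥ ∨ i = i
q → q = i → i = ⊤  [min(1, 1−½+½)]
((p ∧ (p → p)) ∨ q) ∨ (q → q) = i ∨ ⊤ = ⊤
In K3ʷ: p → p = ⊥ → ⊥ = ⊤
p ∧ (p → p) = ⊥ ∧ ⊤ = ⊥
(p ∧ (p → p)) ∨ q = ⊥ ∨ i = i
q → q = i → i = i
((p ∧ (p → p)) ∨ q) ∨ (q → q) = i ∨ i = i
They differ because Ł3 and K3ʷ treat i differently under the binary connectives.

⊤; i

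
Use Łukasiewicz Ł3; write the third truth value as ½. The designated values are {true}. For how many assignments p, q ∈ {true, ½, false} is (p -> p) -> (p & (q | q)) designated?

Designated under: (p=true, q=true).

1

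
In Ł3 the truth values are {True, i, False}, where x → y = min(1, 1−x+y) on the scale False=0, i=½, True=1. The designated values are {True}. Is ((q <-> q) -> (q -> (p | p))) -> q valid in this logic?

Countermodel: q=i, p=True gives i, which is not designated.

No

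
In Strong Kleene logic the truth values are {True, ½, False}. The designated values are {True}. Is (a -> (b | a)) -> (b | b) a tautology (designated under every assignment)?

Countermodel: a=True, b=½ gives ½, which is not designated.

No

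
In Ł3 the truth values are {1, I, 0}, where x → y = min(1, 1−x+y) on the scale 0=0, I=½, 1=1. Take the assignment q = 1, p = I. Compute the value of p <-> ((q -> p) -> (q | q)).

q -> p = 1 -> I = I
q | q = 1 | 1 = 1
(q -> p) -> (q | q) = I -> 1 = 1
p <-> ((q -> p) -> (q | q)) = I <-> 1 = I

I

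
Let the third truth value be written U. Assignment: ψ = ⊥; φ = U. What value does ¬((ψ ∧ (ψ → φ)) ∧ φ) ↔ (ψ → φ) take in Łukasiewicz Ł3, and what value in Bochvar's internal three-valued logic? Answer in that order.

⊤; U

In Łukasiewicz Ł3: ψ → φ = ⊥ → U = ⊤  [min(1, 1−0+½)]
ψ ∧ (ψ → φ) = ⊥ ∧ ⊤ = ⊥
(ψ ∧ (ψ → φ)) ∧ φ = ⊥ ∧ U = ⊥
¬((ψ ∧ (ψ → φ)) ∧ φ) = ¬⊥ = ⊤
ψ → φ = ⊥ → U = ⊤
¬((ψ ∧ (ψ → φ)) ∧ φ) ↔ (ψ → φ) = ⊤ ↔ ⊤ = ⊤
In Bochvar's internal three-valued logic: ψ → φ = ⊥ → U = U
ψ ∧ (ψ → φ) = ⊥ ∧ U = U
(ψ ∧ (ψ → φ)) ∧ φ = U ∧ U = U
¬((ψ ∧ (ψ → φ)) ∧ φ) = ¬U = U
ψ → φ = ⊥ → U = U
¬((ψ ∧ (ψ → φ)) ∧ φ) ↔ (ψ → φ) = U ↔ U = U
They differ because Łukasiewicz Ł3 and Bochvar's internal three-valued logic treat U differently under the binary connectives.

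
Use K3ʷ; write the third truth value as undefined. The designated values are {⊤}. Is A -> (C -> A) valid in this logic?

No

Countermodel: A=⊤, C=undefined gives undefined, which is not designated.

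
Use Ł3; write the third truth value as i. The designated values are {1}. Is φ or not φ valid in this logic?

Countermodel: φ=i gives i, which is not designated.

No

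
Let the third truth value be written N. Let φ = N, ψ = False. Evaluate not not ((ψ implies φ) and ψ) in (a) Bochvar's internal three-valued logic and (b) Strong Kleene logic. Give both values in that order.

N; False

In Bochvar's internal three-valued logic: ψ implies φ = False implies N = N
(ψ implies φ) and ψ = N and False = N
not ((ψ implies φ) and ψ) = not N = N
not not ((ψ implies φ) and ψ) = not N = N
In Strong Kleene logic: ψ implies φ = False implies N = True  [not False or N]
(ψ implies φ) and ψ = True and False = False
not ((ψ implies φ) and ψ) = not False = True
not not ((ψ implies φ) and ψ) = not True = False
They differ because Bochvar's internal three-valued logic and Strong Kleene logic treat N differently under the binary connectives.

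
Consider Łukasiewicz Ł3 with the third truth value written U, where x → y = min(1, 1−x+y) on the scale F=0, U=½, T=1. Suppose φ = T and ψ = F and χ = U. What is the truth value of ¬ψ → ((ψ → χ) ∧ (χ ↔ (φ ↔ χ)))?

T

¬ψ = ¬F = T
ψ → χ = F → U = T  [min(1, 1−0+½)]
φ ↔ χ = T ↔ U = U
χ ↔ (φ ↔ χ) = U ↔ U = T
(ψ → χ) ∧ (χ ↔ (φ ↔ χ)) = T ∧ T = T
¬ψ → ((ψ → χ) ∧ (χ ↔ (φ ↔ χ))) = T → T = T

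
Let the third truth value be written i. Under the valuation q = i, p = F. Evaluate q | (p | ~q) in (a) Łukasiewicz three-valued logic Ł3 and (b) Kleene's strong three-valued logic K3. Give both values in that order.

i; i

In Łukasiewicz three-valued logic Ł3: ~q = ~i = i
p | ~q = F | i = i
q | (p | ~q) = i | i = i
In Kleene's strong three-valued logic K3: ~q = ~i = i
p | ~q = F | i = i
q | (p | ~q) = i | i = i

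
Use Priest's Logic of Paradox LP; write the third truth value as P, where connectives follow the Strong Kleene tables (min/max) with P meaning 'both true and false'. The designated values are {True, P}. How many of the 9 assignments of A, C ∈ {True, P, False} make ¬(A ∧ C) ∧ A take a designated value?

5

Of the 9 assignments, 5 give a value in {True, P}.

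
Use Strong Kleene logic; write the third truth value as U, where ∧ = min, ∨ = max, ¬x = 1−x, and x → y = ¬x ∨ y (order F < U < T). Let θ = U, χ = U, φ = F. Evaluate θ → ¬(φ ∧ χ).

T

φ ∧ χ = F ∧ U = F
¬(φ ∧ χ) = ¬F = T
θ → ¬(φ ∧ χ) = U → T = T  [¬U ∨ T]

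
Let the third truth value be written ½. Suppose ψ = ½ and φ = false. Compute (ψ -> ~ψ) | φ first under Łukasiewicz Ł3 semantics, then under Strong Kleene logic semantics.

In Łukasiewicz Ł3: ~ψ = ~½ = ½
ψ -> ~ψ = ½ -> ½ = true  [min(1, 1−½+½)]
(ψ -> ~ψ) | φ = true | false = true
In Strong Kleene logic: ~ψ = ~½ = ½
ψ -> ~ψ = ½ -> ½ = ½  [~½ | ½]
(ψ -> ~ψ) | φ = ½ | false = ½
They differ because Łukasiewicz Ł3 and Strong Kleene logic treat ½ differently under implication.

true; ½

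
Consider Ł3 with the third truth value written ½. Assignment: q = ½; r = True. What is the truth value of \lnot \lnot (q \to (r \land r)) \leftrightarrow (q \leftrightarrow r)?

½

r \land r = True \land True = True
q \to (r \land r) = ½ \to True = True
\lnot (q \to (r \land r)) = \lnot True = False
\lnot \lnot (q \to (r \land r)) = \lnot False = True
q \leftrightarrow r = ½ \leftrightarrow True = ½
\lnot \lnot (q \to (r \land r)) \leftrightarrow (q \leftrightarrow r) = True \leftrightarrow ½ = ½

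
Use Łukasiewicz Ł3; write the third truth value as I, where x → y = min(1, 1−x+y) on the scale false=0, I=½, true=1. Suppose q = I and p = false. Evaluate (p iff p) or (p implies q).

p iff p = false iff false = true
p implies q = false implies I = true  [min(1, 1−0+½)]
(p iff p) or (p implies q) = true or true = true

true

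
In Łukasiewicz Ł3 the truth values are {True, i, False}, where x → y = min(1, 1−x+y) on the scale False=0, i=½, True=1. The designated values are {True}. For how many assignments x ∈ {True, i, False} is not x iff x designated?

x=True: False ·
x=i: True ✓
x=False: False ·

1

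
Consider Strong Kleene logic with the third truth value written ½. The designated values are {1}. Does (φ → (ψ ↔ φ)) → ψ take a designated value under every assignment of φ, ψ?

No

Countermodel: φ=1, ψ=½ gives ½, which is not designated.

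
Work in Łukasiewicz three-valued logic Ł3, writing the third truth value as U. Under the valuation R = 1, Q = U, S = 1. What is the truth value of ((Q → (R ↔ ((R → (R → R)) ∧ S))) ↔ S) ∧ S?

R → R = 1 → 1 = 1
R → (R → R) = 1 → 1 = 1
(R → (R → R)) ∧ S = 1 ∧ 1 = 1
R ↔ ((R → (R → R)) ∧ S) = 1 ↔ 1 = 1
Q → (R ↔ ((R → (R → R)) ∧ S)) = U → 1 = 1  [min(1, 1−½+1)]
(Q → (R ↔ ((R → (R → R)) ∧ S))) ↔ S = 1 ↔ 1 = 1
((Q → (R ↔ ((R → (R → R)) ∧ S))) ↔ S) ∧ S = 1 ∧ 1 = 1

1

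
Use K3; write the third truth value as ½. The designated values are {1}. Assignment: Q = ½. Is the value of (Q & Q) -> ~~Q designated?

Q & Q = ½ & ½ = ½
~Q = ~½ = ½
~~Q = ~½ = ½
(Q & Q) -> ~~Q = ½ -> ½ = ½
½ ∉ {1}.

No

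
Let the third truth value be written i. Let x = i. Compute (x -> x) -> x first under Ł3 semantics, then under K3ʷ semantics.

i; i

In Ł3: x -> x = i -> i = 1  [min(1, 1−½+½)]
(x -> x) -> x = 1 -> i = i
In K3ʷ: x -> x = i -> i = i  [any arg is the third value ⇒ result is the third value]
(x -> x) -> x = i -> i = i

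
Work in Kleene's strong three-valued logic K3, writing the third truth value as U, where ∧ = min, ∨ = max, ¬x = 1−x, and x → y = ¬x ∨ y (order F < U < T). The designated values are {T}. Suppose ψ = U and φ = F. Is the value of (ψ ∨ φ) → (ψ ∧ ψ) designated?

No

ψ ∨ φ = U ∨ F = U
ψ ∧ ψ = U ∧ U = U
(ψ ∨ φ) → (ψ ∧ ψ) = U → U = U
U ∉ {T}.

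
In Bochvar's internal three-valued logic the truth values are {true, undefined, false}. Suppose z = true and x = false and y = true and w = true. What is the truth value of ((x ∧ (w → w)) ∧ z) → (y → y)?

true

w → w = true → true = true
x ∧ (w → w) = false ∧ true = false
(x ∧ (w → w)) ∧ z = false ∧ true = false
y → y = true → true = true
((x ∧ (w → w)) ∧ z) → (y → y) = false → true = true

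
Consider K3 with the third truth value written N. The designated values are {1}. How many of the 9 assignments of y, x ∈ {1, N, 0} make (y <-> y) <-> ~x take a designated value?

2

Designated under: (y=1, x=0); (y=0, x=0).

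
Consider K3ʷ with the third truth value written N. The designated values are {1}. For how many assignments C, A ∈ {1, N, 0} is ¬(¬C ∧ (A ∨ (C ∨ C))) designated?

Designated under: (C=1, A=1); (C=1, A=0); (C=0, A=0).

3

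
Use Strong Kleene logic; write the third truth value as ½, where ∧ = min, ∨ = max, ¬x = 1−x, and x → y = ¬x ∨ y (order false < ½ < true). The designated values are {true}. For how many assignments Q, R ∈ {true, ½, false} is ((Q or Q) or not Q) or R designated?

Of the 9 assignments, 7 give a value in {true}.

7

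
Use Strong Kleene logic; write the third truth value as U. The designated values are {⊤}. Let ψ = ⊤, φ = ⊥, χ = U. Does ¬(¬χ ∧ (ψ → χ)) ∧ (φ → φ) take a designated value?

¬χ = ¬U = U
ψ → χ = ⊤ → U = U  [¬⊤ ∨ U]
¬χ ∧ (ψ → χ) = U ∧ U = U
¬(¬χ ∧ (ψ → χ)) = ¬U = U
φ → φ = ⊥ → ⊥ = ⊤
¬(¬χ ∧ (ψ → χ)) ∧ (φ → φ) = U ∧ ⊤ = U
U ∉ {⊤}.

No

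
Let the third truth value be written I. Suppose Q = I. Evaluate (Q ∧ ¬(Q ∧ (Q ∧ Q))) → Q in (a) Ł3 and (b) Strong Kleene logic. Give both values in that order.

1; I

In Ł3: Q ∧ Q = I ∧ I = I
Q ∧ (Q ∧ Q) = I ∧ I = I
¬(Q ∧ (Q ∧ Q)) = ¬I = I
Q ∧ ¬(Q ∧ (Q ∧ Q)) = I ∧ I = I
(Q ∧ ¬(Q ∧ (Q ∧ Q))) → Q = I → I = 1  [min(1, 1−½+½)]
In Strong Kleene logic: Q ∧ Q = I ∧ I = I
Q ∧ (Q ∧ Q) = I ∧ I = I
¬(Q ∧ (Q ∧ Q)) = ¬I = I
Q ∧ ¬(Q ∧ (Q ∧ Q)) = I ∧ I = I
(Q ∧ ¬(Q ∧ (Q ∧ Q))) → Q = I → I = I
They differ because Ł3 and Strong Kleene logic treat I differently under implication.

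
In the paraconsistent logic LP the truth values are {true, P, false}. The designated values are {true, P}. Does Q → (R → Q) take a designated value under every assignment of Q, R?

Every assignment of Q, R over {true, P, false} gives a value in {true, P}.
In particular, with Q=P, R=P: Q → (R → Q) = P.

Yes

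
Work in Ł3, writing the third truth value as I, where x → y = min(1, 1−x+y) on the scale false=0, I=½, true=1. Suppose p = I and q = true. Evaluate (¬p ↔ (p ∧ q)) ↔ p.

¬p = ¬I = I
p ∧ q = I ∧ true = I
¬p ↔ (p ∧ q) = I ↔ I = true  [1 − |½−½|]
(¬p ↔ (p ∧ q)) ↔ p = true ↔ I = I

I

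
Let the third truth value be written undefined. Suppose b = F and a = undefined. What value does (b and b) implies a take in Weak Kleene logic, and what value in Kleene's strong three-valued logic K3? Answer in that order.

undefined; T

In Weak Kleene logic: b and b = F and F = F
(b and b) implies a = F implies undefined = undefined  [any arg is the third value ⇒ result is the third value]
In Kleene's strong three-valued logic K3: b and b = F and F = F
(b and b) implies a = F implies undefined = T
They differ because Weak Kleene logic and Kleene's strong three-valued logic K3 treat undefined differently under the binary connectives.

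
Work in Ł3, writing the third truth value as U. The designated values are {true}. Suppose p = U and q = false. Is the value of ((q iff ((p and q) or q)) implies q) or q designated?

p and q = U and false = false
(p and q) or q = false or false = false
q iff ((p and q) or q) = false iff false = true
(q iff ((p and q) or q)) implies q = true implies false = false
((q iff ((p and q) or q)) implies q) or q = false or false = false
false ∉ {true}.

No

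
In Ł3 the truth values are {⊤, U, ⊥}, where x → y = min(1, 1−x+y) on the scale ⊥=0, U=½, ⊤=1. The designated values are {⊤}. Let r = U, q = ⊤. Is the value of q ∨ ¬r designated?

Yes

¬r = ¬U = U
q ∨ ¬r = ⊤ ∨ U = ⊤
⊤ ∈ {⊤}.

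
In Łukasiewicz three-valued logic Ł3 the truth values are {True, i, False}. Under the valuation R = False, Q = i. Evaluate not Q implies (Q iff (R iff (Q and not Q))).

True

not Q = not i = i
not Q = not i = i
Q and not Q = i and i = i
R iff (Q and not Q) = False iff i = i
Q iff (R iff (Q and not Q)) = i iff i = True
not Q implies (Q iff (R iff (Q and not Q))) = i implies True = True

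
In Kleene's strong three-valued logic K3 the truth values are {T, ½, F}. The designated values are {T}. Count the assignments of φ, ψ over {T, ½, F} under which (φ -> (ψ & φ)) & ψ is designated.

Designated under: (φ=T, ψ=T); (φ=F, ψ=T).

2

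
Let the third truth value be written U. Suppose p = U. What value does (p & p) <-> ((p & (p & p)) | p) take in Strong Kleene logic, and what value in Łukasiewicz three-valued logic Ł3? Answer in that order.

In Strong Kleene logic: p & p = U & U = U
p & p = U & U = U
p & (p & p) = U & U = U
(p & (p & p)) | p = U | U = U
(p & p) <-> ((p & (p & p)) | p) = U <-> U = U
In Łukasiewicz three-valued logic Ł3: p & p = U & U = U
p & p = U & U = U
p & (p & p) = U & U = U
(p & (p & p)) | p = U | U = U
(p & p) <-> ((p & (p & p)) | p) = U <-> U = ⊤  [1 − |½−½|]
They differ because Strong Kleene logic and Łukasiewicz three-valued logic Ł3 treat U differently under implication.

U; ⊤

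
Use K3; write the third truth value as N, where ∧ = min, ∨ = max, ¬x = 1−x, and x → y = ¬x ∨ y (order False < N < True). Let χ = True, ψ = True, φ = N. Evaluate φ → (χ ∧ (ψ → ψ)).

True

ψ → ψ = True → True = True
χ ∧ (ψ → ψ) = True ∧ True = True
φ → (χ ∧ (ψ → ψ)) = N → True = True  [¬N ∨ True]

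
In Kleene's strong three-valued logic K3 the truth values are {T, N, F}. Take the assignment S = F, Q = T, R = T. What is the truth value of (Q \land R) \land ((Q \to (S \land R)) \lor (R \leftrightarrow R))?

Q \land R = T \land T = T
S \land R = F \land T = F
Q \to (S \land R) = T \to F = F
R \leftrightarrow R = T \leftrightarrow T = T
(Q \to (S \land R)) \lor (R \leftrightarrow R) = F \lor T = T
(Q \land R) \land ((Q \to (S \land R)) \lor (R \leftrightarrow R)) = T \land T = T

T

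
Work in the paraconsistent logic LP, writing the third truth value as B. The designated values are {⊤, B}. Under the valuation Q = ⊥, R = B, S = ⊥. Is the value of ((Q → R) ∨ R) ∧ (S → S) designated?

Q → R = ⊥ → B = ⊤  [¬⊥ ∨ B]
(Q → R) ∨ R = ⊤ ∨ B = ⊤
S → S = ⊥ → ⊥ = ⊤
((Q → R) ∨ R) ∧ (S → S) = ⊤ ∧ ⊤ = ⊤
⊤ ∈ {⊤, B}.

Yes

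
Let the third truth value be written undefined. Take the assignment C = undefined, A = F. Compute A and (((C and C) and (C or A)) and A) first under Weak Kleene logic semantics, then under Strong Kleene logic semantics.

In Weak Kleene logic: C and C = undefined and undefined = undefined
C or A = undefined or F = undefined
(C and C) and (C or A) = undefined and undefined = undefined
((C and C) and (C or A)) and A = undefined and F = undefined
A and (((C and C) and (C or A)) and A) = F and undefined = undefined
In Strong Kleene logic: C and C = undefined and undefined = undefined
C or A = undefined or F = undefined
(C and C) and (C or A) = undefined and undefined = undefined
((C and C) and (C or A)) and A = undefined and F = F
A and (((C and C) and (C or A)) and A) = F and F = F
They differ because Weak Kleene logic and Strong Kleene logic treat undefined differently under the binary connectives.

undefined; F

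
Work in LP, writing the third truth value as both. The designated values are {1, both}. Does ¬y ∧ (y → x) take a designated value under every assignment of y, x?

No

Countermodel: y=1, x=1 gives 0, which is not designated.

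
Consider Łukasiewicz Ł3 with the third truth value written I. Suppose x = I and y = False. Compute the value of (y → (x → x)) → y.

False

x → x = I → I = True
y → (x → x) = False → True = True
(y → (x → x)) → y = True → False = False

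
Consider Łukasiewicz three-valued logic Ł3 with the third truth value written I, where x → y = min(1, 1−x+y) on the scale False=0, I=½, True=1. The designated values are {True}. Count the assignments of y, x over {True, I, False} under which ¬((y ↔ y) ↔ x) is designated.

3

Designated under: (y=True, x=False); (y=I, x=False); (y=False, x=False).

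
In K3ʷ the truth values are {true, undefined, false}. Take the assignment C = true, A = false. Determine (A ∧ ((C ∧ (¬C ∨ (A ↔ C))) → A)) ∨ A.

false

¬C = ¬true = false
A ↔ C = false ↔ true = false
¬C ∨ (A ↔ C) = false ∨ false = false
C ∧ (¬C ∨ (A ↔ C)) = true ∧ false = false
(C ∧ (¬C ∨ (A ↔ C))) → A = false → false = true
A ∧ ((C ∧ (¬C ∨ (A ↔ C))) → A) = false ∧ true = false
(A ∧ ((C ∧ (¬C ∨ (A ↔ C))) → A)) ∨ A = false ∨ false = false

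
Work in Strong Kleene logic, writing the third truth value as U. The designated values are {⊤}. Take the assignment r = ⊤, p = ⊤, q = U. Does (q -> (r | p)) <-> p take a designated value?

r | p = ⊤ | ⊤ = ⊤
q -> (r | p) = U -> ⊤ = ⊤  [~U | ⊤]
(q -> (r | p)) <-> p = ⊤ <-> ⊤ = ⊤
⊤ ∈ {⊤}.

Yes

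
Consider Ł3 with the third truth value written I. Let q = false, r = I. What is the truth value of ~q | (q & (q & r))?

~q = ~false = true
q & r = false & I = false
q & (q & r) = false & false = false
~q | (q & (q & r)) = true | false = true

true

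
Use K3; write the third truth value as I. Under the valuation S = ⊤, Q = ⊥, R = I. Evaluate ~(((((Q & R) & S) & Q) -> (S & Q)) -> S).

⊥

Q & R = ⊥ & I = ⊥
(Q & R) & S = ⊥ & ⊤ = ⊥
((Q & R) & S) & Q = ⊥ & ⊥ = ⊥
S & Q = ⊤ & ⊥ = ⊥
(((Q & R) & S) & Q) -> (S & Q) = ⊥ -> ⊥ = ⊤
((((Q & R) & S) & Q) -> (S & Q)) -> S = ⊤ -> ⊤ = ⊤
~(((((Q & R) & S) & Q) -> (S & Q)) -> S) = ~⊤ = ⊥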